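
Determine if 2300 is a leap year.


No

Rules: divisible by 4 AND (not by 100 OR by 400)
2300 ÷ 4 = 575 exactly → divisible by 4
2300 ÷ 100 = 23 exactly → divisible by 100
2300 ÷ 400 = 5 remainder 300 → not divisible by 400
Divisible by 100 but not by 400 → not a leap year


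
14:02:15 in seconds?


Hours: 14 × 3600 = 50400
Minutes: 2 × 60 = 120
Seconds: 15
Total = 50400 + 120 + 15 = 50535

50535 seconds


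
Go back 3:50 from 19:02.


Start: 1142 minutes from midnight
Subtract: 230 minutes
Remaining: 1142 - 230 = 912
Hours: 15, Minutes: 12

15:12


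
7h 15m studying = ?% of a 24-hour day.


30.2%

Time: 435 minutes
Day: 1440 minutes
Percentage = (435/1440) × 100 ≈ 30.2%


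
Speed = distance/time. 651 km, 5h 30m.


118.4 km/h

Distance: 651 km
Time: 5h 30m = 330 min = 330/60 = 11/2 hours
Speed = 651 ÷ (11/2) = 651 × 2 / 11 = 1302/11 ≈ 118.4 km/h


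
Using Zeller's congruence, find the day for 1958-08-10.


Zeller's congruence:
q=10, m=8, k=58, j=19
h = (10 + ⌊13×9/5⌋ + 58 + ⌊58/4⌋ + ⌊19/4⌋ - 2×19) mod 7
= (10 + 23 + 58 + 14 + 4 - 38) mod 7
= 71 mod 7 = 1
h=1 → Sunday

Sunday


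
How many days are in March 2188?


31 days

Month: March (month 3)
March has 31 days


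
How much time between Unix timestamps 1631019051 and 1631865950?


846899 seconds (235.2 hours / 9.80 days)

Difference = 1631865950 - 1631019051 = 846899 seconds
In hours: 846899 / 3600 ≈ 235.2
In days: 846899 / 86400 ≈ 9.80


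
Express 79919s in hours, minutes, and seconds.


Hours: 79919 ÷ 3600 = 22 remainder 719
Minutes: 719 ÷ 60 = 11 remainder 59
Seconds: 59

22h 11m 59s


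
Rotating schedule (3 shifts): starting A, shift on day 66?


Shifts: A, B, C
Start: A (index 0)
Day 66: (0 + 66 - 1) mod 3
= 65 mod 3
= 2
Index 2 → shift C

Shift C


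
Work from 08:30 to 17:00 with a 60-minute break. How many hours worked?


Total time = (17×60+0) - (8×60+30)
= 1020 - 510 = 510 min
Minus break: 510 - 60 = 450 min
= 7h 30m

7h 30m (450 minutes)


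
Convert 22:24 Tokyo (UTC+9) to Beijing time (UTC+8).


Time difference = UTC+8 - UTC+9 = -1 hours
New hour = (22 -1) mod 24
= 21 mod 24 = 21
Minutes unchanged → 21:24

21:24


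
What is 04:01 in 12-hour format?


4:01 AM

Hour: 4
4 < 12 → AM


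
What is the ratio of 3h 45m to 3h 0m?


Duration 1: 225 minutes
Duration 2: 180 minutes
Ratio = 225:180
GCD = 45
Simplified = 5:4
As a decimal: 5/4 = 1.25

5:4 (1.25)


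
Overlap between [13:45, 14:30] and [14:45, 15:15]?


Meeting A: 825-870 (in minutes from midnight)
Meeting B: 885-915
Overlap start = max(825, 885) = 885
Overlap end = min(870, 915) = 870
Overlap = max(0, 870 - 885) = 0 min

0 minutes


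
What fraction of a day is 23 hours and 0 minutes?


Total minutes: 23×60 + 0 = 1380
Day = 24×60 = 1440 minutes
Fraction = 1380/1440 ≈ 0.9583
As a percentage: 1380/1440 × 100 ≈ 95.83%

0.9583 (95.83%)


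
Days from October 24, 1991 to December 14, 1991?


51 days

From October 24, 1991 to December 14, 1991
Rest of October 1991: 31 - 24 = 7
Full months: November 30
Days into December 1991: 14
Total = 7 + 30 + 14 = 51 days


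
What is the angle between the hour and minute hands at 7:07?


Hour hand = 7×30 + 7×0.5 = 213.5°
Minute hand = 7×6 = 42°
Difference = |213.5 - 42| = 171.5°

171.5°


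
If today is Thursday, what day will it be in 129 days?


Start: Thursday (index 3)
(3 + 129) mod 7
= 132 mod 7
= 6
Index 6 → Sunday

Sunday


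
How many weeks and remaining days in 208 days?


Weeks: 208 ÷ 7 = 29 remainder 5

29 weeks 5 days


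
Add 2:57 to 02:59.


05:56

Start: 179 minutes from midnight
Add: 177 minutes
Total: 356 minutes
Hours: 356 ÷ 60 = 5 remainder 56


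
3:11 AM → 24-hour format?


03:11

Input: 3:11 AM
AM hour stays: 3


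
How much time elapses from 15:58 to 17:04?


1h 6m

End time in minutes: 17×60 + 4 = 1024
Start time in minutes: 15×60 + 58 = 958
Difference = 1024 - 958 = 66 minutes
= 1 hours 6 minutes


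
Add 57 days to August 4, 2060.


September 30, 2060

Start: August 4, 2060
Add 57 days
August 4 → September 1: 31 - 4 + 1 = 28 days (57 - 28 = 29 left)
September 1 + 29 = September 30, 2060


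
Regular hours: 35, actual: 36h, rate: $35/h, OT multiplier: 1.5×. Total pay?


Regular: 35h × $35 = $1225.00
Overtime: 36 - 35 = 1h
OT pay: 1h × $35 × 1.5 = $52.50
Total = $1225.00 + $52.50 = $1277.50

$1277.50


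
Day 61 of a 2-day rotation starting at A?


Shifts: A, B
Start: A (index 0)
Day 61: (0 + 61 - 1) mod 2
= 60 mod 2
= 0
Index 0 → shift A

Shift A


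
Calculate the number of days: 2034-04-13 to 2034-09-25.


165 days

From April 13, 2034 to September 25, 2034
Rest of April 2034: 30 - 13 = 17
Full months: May 31, June 30, July 31, August 31
Days into September 2034: 25
Total = 17 + 31 + 30 + 31 + 31 + 25 = 165 days


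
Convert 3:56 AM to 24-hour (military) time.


Input: 3:56 AM
AM hour stays: 3

03:56


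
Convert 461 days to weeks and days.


65 weeks 6 days

Weeks: 461 ÷ 7 = 65 remainder 6


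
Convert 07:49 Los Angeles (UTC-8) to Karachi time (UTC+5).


Time difference = UTC+5 - UTC-8 = +13 hours
New hour = (7 + 13) mod 24
= 20 mod 24 = 20
Minutes unchanged → 20:49

20:49


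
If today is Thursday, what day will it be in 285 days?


Tuesday

Start: Thursday (index 3)
(3 + 285) mod 7
= 288 mod 7
= 1
Index 1 → Tuesday


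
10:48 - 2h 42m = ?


08:06

Start: 648 minutes from midnight
Subtract: 162 minutes
Remaining: 648 - 162 = 486
Hours: 8, Minutes: 6


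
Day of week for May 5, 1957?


Zeller's congruence:
q=5, m=5, k=57, j=19
h = (5 + ⌊13×6/5⌋ + 57 + ⌊57/4⌋ + ⌊19/4⌋ - 2×19) mod 7
= (5 + 15 + 57 + 14 + 4 - 38) mod 7
= 57 mod 7 = 1
h=1 → Sunday

Sunday


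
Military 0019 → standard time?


12:19 AM

Hour: 0
0 → 12 AM (midnight)


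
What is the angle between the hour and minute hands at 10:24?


168.0°

Hour hand = 10×30 + 24×0.5 = 312.0°
Minute hand = 24×6 = 144°
Difference = |312.0 - 144| = 168.0°


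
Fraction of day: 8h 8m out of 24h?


0.3389 (33.89%)

Total minutes: 8×60 + 8 = 488
Day = 24×60 = 1440 minutes
Fraction = 488/1440 ≈ 0.3389
As a percentage: 488/1440 × 100 ≈ 33.89%


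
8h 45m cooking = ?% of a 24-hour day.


Time: 525 minutes
Day: 1440 minutes
Percentage = (525/1440) × 100 ≈ 36.5%

36.5%


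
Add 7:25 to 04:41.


12:06

Start: 281 minutes from midnight
Add: 445 minutes
Total: 726 minutes
Hours: 726 ÷ 60 = 12 remainder 6


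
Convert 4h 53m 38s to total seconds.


Hours: 4 × 3600 = 14400
Minutes: 53 × 60 = 3180
Seconds: 38
Total = 14400 + 3180 + 38 = 17618

17618 seconds


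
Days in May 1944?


31 days

Month: May (month 5)
May has 31 days


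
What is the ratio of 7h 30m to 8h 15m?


Duration 1: 450 minutes
Duration 2: 495 minutes
Ratio = 450:495
GCD = 45
Simplified = 10:11
As a decimal: 10/11 ≈ 0.91

10:11 (0.91)


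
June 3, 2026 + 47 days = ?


Start: June 3, 2026
Add 47 days
June 3 → July 1: 30 - 3 + 1 = 28 days (47 - 28 = 19 left)
July 1 + 19 = July 20, 2026

July 20, 2026


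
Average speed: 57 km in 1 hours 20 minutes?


42.8 km/h

Distance: 57 km
Time: 1h 20m = 80 min = 80/60 = 4/3 hours
Speed = 57 ÷ (4/3) = 57 × 3 / 4 = 171/4 ≈ 42.8 km/h


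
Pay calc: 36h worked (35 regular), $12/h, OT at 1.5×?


Regular: 35h × $12 = $420.00
Overtime: 36 - 35 = 1h
OT pay: 1h × $12 × 1.5 = $18.00
Total = $420.00 + $18.00 = $438.00

$438.00


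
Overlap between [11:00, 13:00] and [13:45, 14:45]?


0 minutes

Meeting A: 660-780 (in minutes from midnight)
Meeting B: 825-885
Overlap start = max(660, 825) = 825
Overlap end = min(780, 885) = 780
Overlap = max(0, 780 - 825) = 0 min


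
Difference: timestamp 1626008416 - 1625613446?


394970 seconds (109.7 hours / 4.57 days)

Difference = 1626008416 - 1625613446 = 394970 seconds
In hours: 394970 / 3600 ≈ 109.7
In days: 394970 / 86400 ≈ 4.57


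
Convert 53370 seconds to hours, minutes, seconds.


Hours: 53370 ÷ 3600 = 14 remainder 2970
Minutes: 2970 ÷ 60 = 49 remainder 30
Seconds: 30

14h 49m 30s


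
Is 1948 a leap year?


Yes

Rules: divisible by 4 AND (not by 100 OR by 400)
1948 ÷ 4 = 487 exactly → divisible by 4
1948 ÷ 100 = 19 remainder 48 → not divisible by 100
Divisible by 4 but not by 100 → leap year


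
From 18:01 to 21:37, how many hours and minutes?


End time in minutes: 21×60 + 37 = 1297
Start time in minutes: 18×60 + 1 = 1081
Difference = 1297 - 1081 = 216 minutes
= 3 hours 36 minutes

3h 36m


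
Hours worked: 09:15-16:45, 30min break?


7h 0m (420 minutes)

Total time = (16×60+45) - (9×60+15)
= 1005 - 555 = 450 min
Minus break: 450 - 30 = 420 min
= 7h 0m


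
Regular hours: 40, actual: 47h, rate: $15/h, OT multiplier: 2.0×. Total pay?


Regular: 40h × $15 = $600.00
Overtime: 47 - 40 = 7h
OT pay: 7h × $15 × 2.0 = $210.00
Total = $600.00 + $210.00 = $810.00

$810.00


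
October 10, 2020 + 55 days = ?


Start: October 10, 2020
Add 55 days
October 10 → November 1: 31 - 10 + 1 = 22 days (55 - 22 = 33 left)
November 1 → December 1: 30 - 1 + 1 = 30 days (33 - 30 = 3 left)
December 1 + 3 = December 4, 2020

December 4, 2020


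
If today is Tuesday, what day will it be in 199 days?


Start: Tuesday (index 1)
(1 + 199) mod 7
= 200 mod 7
= 4
Index 4 → Friday

Friday


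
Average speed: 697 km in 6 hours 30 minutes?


Distance: 697 km
Time: 6h 30m = 390 min = 390/60 = 13/2 hours
Speed = 697 ÷ (13/2) = 697 × 2 / 13 = 1394/13 ≈ 107.2 km/h

107.2 km/h


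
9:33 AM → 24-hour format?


09:33

Input: 9:33 AM
AM hour stays: 9


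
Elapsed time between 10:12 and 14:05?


3h 53m

End time in minutes: 14×60 + 5 = 845
Start time in minutes: 10×60 + 12 = 612
Difference = 845 - 612 = 233 minutes
= 3 hours 53 minutes


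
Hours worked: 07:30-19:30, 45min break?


Total time = (19×60+30) - (7×60+30)
= 1170 - 450 = 720 min
Minus break: 720 - 45 = 675 min
= 11h 15m

11h 15m (675 minutes)


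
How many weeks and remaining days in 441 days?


63 weeks 0 days

Weeks: 441 ÷ 7 = 63 remainder 0


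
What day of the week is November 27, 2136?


Tuesday

Zeller's congruence:
q=27, m=11, k=36, j=21
h = (27 + ⌊13×12/5⌋ + 36 + ⌊36/4⌋ + ⌊21/4⌋ - 2×21) mod 7
= (27 + 31 + 36 + 9 + 5 - 42) mod 7
= 66 mod 7 = 3
h=3 → Tuesday


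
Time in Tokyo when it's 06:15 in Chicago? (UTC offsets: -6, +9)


21:15

Time difference = UTC+9 - UTC-6 = +15 hours
New hour = (6 + 15) mod 24
= 21 mod 24 = 21
Minutes unchanged → 21:15


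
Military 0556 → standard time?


Hour: 5
5 < 12 → AM

5:56 AM


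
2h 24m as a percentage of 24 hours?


0.1000 (10.00%)

Total minutes: 2×60 + 24 = 144
Day = 24×60 = 1440 minutes
Fraction = 144/1440 = 0.1000
As a percentage: 144/1440 × 100 = 10.00%


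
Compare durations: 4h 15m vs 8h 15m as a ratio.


Duration 1: 255 minutes
Duration 2: 495 minutes
Ratio = 255:495
GCD = 15
Simplified = 17:33
As a decimal: 17/33 ≈ 0.52

17:33 (0.52)


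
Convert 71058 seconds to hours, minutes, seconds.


Hours: 71058 ÷ 3600 = 19 remainder 2658
Minutes: 2658 ÷ 60 = 44 remainder 18
Seconds: 18

19h 44m 18s


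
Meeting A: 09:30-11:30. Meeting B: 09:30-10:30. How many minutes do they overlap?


Meeting A: 570-690 (in minutes from midnight)
Meeting B: 570-630
Overlap start = max(570, 570) = 570
Overlap end = min(690, 630) = 630
Overlap = max(0, 630 - 570) = 60 min

60 minutes


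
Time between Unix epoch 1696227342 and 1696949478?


Difference = 1696949478 - 1696227342 = 722136 seconds
In hours: 722136 / 3600 ≈ 200.6
In days: 722136 / 86400 ≈ 8.36

722136 seconds (200.6 hours / 8.36 days)


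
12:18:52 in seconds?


Hours: 12 × 3600 = 43200
Minutes: 18 × 60 = 1080
Seconds: 52
Total = 43200 + 1080 + 52 = 44332

44332 seconds


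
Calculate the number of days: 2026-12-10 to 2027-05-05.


146 days

From December 10, 2026 to May 5, 2027
Rest of December 2026: 31 - 10 = 21
Full months: January 31, February 2027 28, March 31, April 30
Days into May 2027: 5
Total = 21 + 31 + 28 + 31 + 30 + 5 = 146 days


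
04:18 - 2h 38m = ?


01:40

Start: 258 minutes from midnight
Subtract: 158 minutes
Remaining: 258 - 158 = 100
Hours: 1, Minutes: 40


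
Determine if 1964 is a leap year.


Rules: divisible by 4 AND (not by 100 OR by 400)
1964 ÷ 4 = 491 exactly → divisible by 4
1964 ÷ 100 = 19 remainder 64 → not divisible by 100
Divisible by 4 but not by 100 → leap year

Yes


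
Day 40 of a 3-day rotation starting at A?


Shifts: A, B, C
Start: A (index 0)
Day 40: (0 + 40 - 1) mod 3
= 39 mod 3
= 0
Index 0 → shift A

Shift A


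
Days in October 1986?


Month: October (month 10)
October has 31 days

31 days


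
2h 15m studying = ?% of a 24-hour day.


9.4%

Time: 135 minutes
Day: 1440 minutes
Percentage = (135/1440) × 100 ≈ 9.4%


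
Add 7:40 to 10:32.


Start: 632 minutes from midnight
Add: 460 minutes
Total: 1092 minutes
Hours: 1092 ÷ 60 = 18 remainder 12

18:12


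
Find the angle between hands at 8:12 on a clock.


Hour hand = 8×30 + 12×0.5 = 246.0°
Minute hand = 12×6 = 72°
Difference = |246.0 - 72| = 174.0°

174.0°


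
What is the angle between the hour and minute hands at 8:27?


91.5°

Hour hand = 8×30 + 27×0.5 = 253.5°
Minute hand = 27×6 = 162°
Difference = |253.5 - 162| = 91.5°


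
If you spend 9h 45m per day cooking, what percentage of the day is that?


40.6%

Time: 585 minutes
Day: 1440 minutes
Percentage = (585/1440) × 100 ≈ 40.6%


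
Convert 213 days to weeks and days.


Weeks: 213 ÷ 7 = 30 remainder 3

30 weeks 3 days


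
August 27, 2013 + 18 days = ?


September 14, 2013

Start: August 27, 2013
Add 18 days
August 27 → September 1: 31 - 27 + 1 = 5 days (18 - 5 = 13 left)
September 1 + 13 = September 14, 2013


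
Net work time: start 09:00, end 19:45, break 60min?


Total time = (19×60+45) - (9×60+0)
= 1185 - 540 = 645 min
Minus break: 645 - 60 = 585 min
= 9h 45m

9h 45m (585 minutes)


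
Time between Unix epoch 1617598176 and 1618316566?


718390 seconds (199.6 hours / 8.31 days)

Difference = 1618316566 - 1617598176 = 718390 seconds
In hours: 718390 / 3600 ≈ 199.6
In days: 718390 / 86400 ≈ 8.31


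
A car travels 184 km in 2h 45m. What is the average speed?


Distance: 184 km
Time: 2h 45m = 165 min = 165/60 = 11/4 hours
Speed = 184 ÷ (11/4) = 184 × 4 / 11 = 736/11 ≈ 66.9 km/h

66.9 km/h


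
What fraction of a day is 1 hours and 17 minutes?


Total minutes: 1×60 + 17 = 77
Day = 24×60 = 1440 minutes
Fraction = 77/1440 ≈ 0.0535
As a percentage: 77/1440 × 100 ≈ 5.35%

0.0535 (5.35%)


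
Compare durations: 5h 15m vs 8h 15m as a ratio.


Duration 1: 315 minutes
Duration 2: 495 minutes
Ratio = 315:495
GCD = 45
Simplified = 7:11
As a decimal: 7/11 ≈ 0.64

7:11 (0.64)


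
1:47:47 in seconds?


Hours: 1 × 3600 = 3600
Minutes: 47 × 60 = 2820
Seconds: 47
Total = 3600 + 2820 + 47 = 6467

6467 seconds


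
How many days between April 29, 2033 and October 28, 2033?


From April 29, 2033 to October 28, 2033
Rest of April 2033: 30 - 29 = 1
Full months: May 31, June 30, July 31, August 31, September 30
Days into October 2033: 28
Total = 1 + 31 + 30 + 31 + 31 + 30 + 28 = 182 days

182 days


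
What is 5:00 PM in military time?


Input: 5:00 PM
PM: 5 + 12 = 17

17:00


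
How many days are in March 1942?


Month: March (month 3)
March has 31 days

31 days


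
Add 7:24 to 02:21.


09:45

Start: 141 minutes from midnight
Add: 444 minutes
Total: 585 minutes
Hours: 585 ÷ 60 = 9 remainder 45


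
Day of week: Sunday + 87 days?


Wednesday

Start: Sunday (index 6)
(6 + 87) mod 7
= 93 mod 7
= 2
Index 2 → Wednesday


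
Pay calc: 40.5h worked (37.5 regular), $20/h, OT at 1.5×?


$840.00

Regular: 37.5h × $20 = $750.00
Overtime: 40.5 - 37.5 = 3.0h
OT pay: 3.0h × $20 × 1.5 = $90.00
Total = $750.00 + $90.00 = $840.00


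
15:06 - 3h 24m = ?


11:42

Start: 906 minutes from midnight
Subtract: 204 minutes
Remaining: 906 - 204 = 702
Hours: 11, Minutes: 42


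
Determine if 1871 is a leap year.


Rules: divisible by 4 AND (not by 100 OR by 400)
1871 ÷ 4 = 467 remainder 3 → not divisible by 4
Not divisible by 4 → not a leap year

No


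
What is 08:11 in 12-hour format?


Hour: 8
8 < 12 → AM

8:11 AM


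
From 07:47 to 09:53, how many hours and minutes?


End time in minutes: 9×60 + 53 = 593
Start time in minutes: 7×60 + 47 = 467
Difference = 593 - 467 = 126 minutes
= 2 hours 6 minutes

2h 6m


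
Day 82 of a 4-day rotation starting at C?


Shift D

Shifts: A, B, C, D
Start: C (index 2)
Day 82: (2 + 82 - 1) mod 4
= 83 mod 4
= 3
Index 3 → shift D


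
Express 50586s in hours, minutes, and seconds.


Hours: 50586 ÷ 3600 = 14 remainder 186
Minutes: 186 ÷ 60 = 3 remainder 6
Seconds: 6

14h 3m 6s


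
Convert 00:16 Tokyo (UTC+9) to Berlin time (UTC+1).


Time difference = UTC+1 - UTC+9 = -8 hours
New hour = (0 -8) mod 24
= -8 mod 24 = 16
Minutes unchanged → 16:16; -8 < 0 → previous day

16:16 (previous day)


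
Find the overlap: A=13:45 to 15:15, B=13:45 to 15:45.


90 minutes

Meeting A: 825-915 (in minutes from midnight)
Meeting B: 825-945
Overlap start = max(825, 825) = 825
Overlap end = min(915, 945) = 915
Overlap = max(0, 915 - 825) = 90 min


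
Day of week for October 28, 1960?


Friday

Zeller's congruence:
q=28, m=10, k=60, j=19
h = (28 + ⌊13×11/5⌋ + 60 + ⌊60/4⌋ + ⌊19/4⌋ - 2×19) mod 7
= (28 + 28 + 60 + 15 + 4 - 38) mod 7
= 97 mod 7 = 6
h=6 → Friday


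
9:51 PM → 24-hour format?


21:51

Input: 9:51 PM
PM: 9 + 12 = 21


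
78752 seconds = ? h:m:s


21h 52m 32s

Hours: 78752 ÷ 3600 = 21 remainder 3152
Minutes: 3152 ÷ 60 = 52 remainder 32
Seconds: 32


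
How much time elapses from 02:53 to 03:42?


0h 49m

End time in minutes: 3×60 + 42 = 222
Start time in minutes: 2×60 + 53 = 173
Difference = 222 - 173 = 49 minutes
= 0 hours 49 minutes


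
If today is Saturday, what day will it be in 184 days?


Monday

Start: Saturday (index 5)
(5 + 184) mod 7
= 189 mod 7
= 0
Index 0 → Monday


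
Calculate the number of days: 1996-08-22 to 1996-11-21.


91 days

From August 22, 1996 to November 21, 1996
Rest of August 1996: 31 - 22 = 9
Full months: September 30, October 31
Days into November 1996: 21
Total = 9 + 30 + 31 + 21 = 91 days


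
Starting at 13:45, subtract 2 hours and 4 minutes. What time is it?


11:41

Start: 825 minutes from midnight
Subtract: 124 minutes
Remaining: 825 - 124 = 701
Hours: 11, Minutes: 41


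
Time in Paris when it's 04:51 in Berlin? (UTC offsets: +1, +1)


04:51

Time difference = UTC+1 - UTC+1 = +0 hours
New hour = (4 + 0) mod 24
= 4 mod 24 = 4
Minutes unchanged → 04:51


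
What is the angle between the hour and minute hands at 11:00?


30.0°

Hour hand = 11×30 + 0×0.5 = 330.0°
Minute hand = 0×6 = 0°
Difference = |330.0 - 0| = 330.0°
Since > 180°: 360 - 330.0 = 30.0°


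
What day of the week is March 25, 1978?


Zeller's congruence:
q=25, m=3, k=78, j=19
h = (25 + ⌊13×4/5⌋ + 78 + ⌊78/4⌋ + ⌊19/4⌋ - 2×19) mod 7
= (25 + 10 + 78 + 19 + 4 - 38) mod 7
= 98 mod 7 = 0
h=0 → Saturday

Saturday


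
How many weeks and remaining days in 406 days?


Weeks: 406 ÷ 7 = 58 remainder 0

58 weeks 0 days


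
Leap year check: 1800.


No

Rules: divisible by 4 AND (not by 100 OR by 400)
1800 ÷ 4 = 450 exactly → divisible by 4
1800 ÷ 100 = 18 exactly → divisible by 100
1800 ÷ 400 = 4 remainder 200 → not divisible by 400
Divisible by 100 but not by 400 → not a leap year


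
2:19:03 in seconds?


8343 seconds

Hours: 2 × 3600 = 7200
Minutes: 19 × 60 = 1140
Seconds: 3
Total = 7200 + 1140 + 3 = 8343


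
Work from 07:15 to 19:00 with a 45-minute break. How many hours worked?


11h 0m (660 minutes)

Total time = (19×60+0) - (7×60+15)
= 1140 - 435 = 705 min
Minus break: 705 - 45 = 660 min
= 11h 0m


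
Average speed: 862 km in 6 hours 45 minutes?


Distance: 862 km
Time: 6h 45m = 405 min = 405/60 = 27/4 hours
Speed = 862 ÷ (27/4) = 862 × 4 / 27 = 3448/27 ≈ 127.7 km/h

127.7 km/h


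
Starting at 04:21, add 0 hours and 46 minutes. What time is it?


05:07

Start: 261 minutes from midnight
Add: 46 minutes
Total: 307 minutes
Hours: 307 ÷ 60 = 5 remainder 7


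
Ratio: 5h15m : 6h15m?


Duration 1: 315 minutes
Duration 2: 375 minutes
Ratio = 315:375
GCD = 15
Simplified = 21:25
As a decimal: 21/25 = 0.84

21:25 (0.84)


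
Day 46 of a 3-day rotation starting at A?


Shift A

Shifts: A, B, C
Start: A (index 0)
Day 46: (0 + 46 - 1) mod 3
= 45 mod 3
= 0
Index 0 → shift A


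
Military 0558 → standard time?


Hour: 5
5 < 12 → AM

5:58 AM


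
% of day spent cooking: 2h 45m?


Time: 165 minutes
Day: 1440 minutes
Percentage = (165/1440) × 100 ≈ 11.5%

11.5%


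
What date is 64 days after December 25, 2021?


Start: December 25, 2021
Add 64 days
December 25 → January 1: 31 - 25 + 1 = 7 days (64 - 7 = 57 left)
January 1 → February 1: 31 - 1 + 1 = 31 days (57 - 31 = 26 left)
February 1 + 26 = February 27, 2022

February 27, 2022


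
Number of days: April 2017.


30 days

Month: April (month 4)
April has 30 days


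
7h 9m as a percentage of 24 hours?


0.2979 (29.79%)

Total minutes: 7×60 + 9 = 429
Day = 24×60 = 1440 minutes
Fraction = 429/1440 ≈ 0.2979
As a percentage: 429/1440 × 100 ≈ 29.79%


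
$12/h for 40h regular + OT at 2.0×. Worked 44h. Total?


Regular: 40h × $12 = $480.00
Overtime: 44 - 40 = 4h
OT pay: 4h × $12 × 2.0 = $96.00
Total = $480.00 + $96.00 = $576.00

$576.00


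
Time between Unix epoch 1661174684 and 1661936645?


Difference = 1661936645 - 1661174684 = 761961 seconds
In hours: 761961 / 3600 ≈ 211.7
In days: 761961 / 86400 ≈ 8.82

761961 seconds (211.7 hours / 8.82 days)


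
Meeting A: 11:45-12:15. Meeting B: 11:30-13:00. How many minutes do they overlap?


30 minutes

Meeting A: 705-735 (in minutes from midnight)
Meeting B: 690-780
Overlap start = max(705, 690) = 705
Overlap end = min(735, 780) = 735
Overlap = max(0, 735 - 705) = 30 min


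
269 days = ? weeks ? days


Weeks: 269 ÷ 7 = 38 remainder 3

38 weeks 3 days


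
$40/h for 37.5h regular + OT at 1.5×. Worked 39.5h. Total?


Regular: 37.5h × $40 = $1500.00
Overtime: 39.5 - 37.5 = 2.0h
OT pay: 2.0h × $40 × 1.5 = $120.00
Total = $1500.00 + $120.00 = $1620.00

$1620.00


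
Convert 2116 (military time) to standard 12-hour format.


9:16 PM

Hour: 21
21 - 12 = 9 → PM


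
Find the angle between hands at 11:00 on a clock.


30.0°

Hour hand = 11×30 + 0×0.5 = 330.0°
Minute hand = 0×6 = 0°
Difference = |330.0 - 0| = 330.0°
Since > 180°: 360 - 330.0 = 30.0°


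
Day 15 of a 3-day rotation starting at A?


Shift C

Shifts: A, B, C
Start: A (index 0)
Day 15: (0 + 15 - 1) mod 3
= 14 mod 3
= 2
Index 2 → shift C


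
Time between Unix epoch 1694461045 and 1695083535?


622490 seconds (172.9 hours / 7.20 days)

Difference = 1695083535 - 1694461045 = 622490 seconds
In hours: 622490 / 3600 ≈ 172.9
In days: 622490 / 86400 ≈ 7.20


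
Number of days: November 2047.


30 days

Month: November (month 11)
November has 30 days


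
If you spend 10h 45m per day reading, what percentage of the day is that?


Time: 645 minutes
Day: 1440 minutes
Percentage = (645/1440) × 100 ≈ 44.8%

44.8%


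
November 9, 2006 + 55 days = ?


Start: November 9, 2006
Add 55 days
November 9 → December 1: 30 - 9 + 1 = 22 days (55 - 22 = 33 left)
December 1 → January 1: 31 - 1 + 1 = 31 days (33 - 31 = 2 left)
January 1 + 2 = January 3, 2007

January 3, 2007


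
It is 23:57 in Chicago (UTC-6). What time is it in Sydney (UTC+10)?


15:57 (next day)

Time difference = UTC+10 - UTC-6 = +16 hours
New hour = (23 + 16) mod 24
= 39 mod 24 = 15
Minutes unchanged → 15:57; 39 ≥ 24 → next day


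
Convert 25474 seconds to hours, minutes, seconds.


Hours: 25474 ÷ 3600 = 7 remainder 274
Minutes: 274 ÷ 60 = 4 remainder 34
Seconds: 34

7h 4m 34s


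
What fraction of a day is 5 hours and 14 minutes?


0.2181 (21.81%)

Total minutes: 5×60 + 14 = 314
Day = 24×60 = 1440 minutes
Fraction = 314/1440 ≈ 0.2181
As a percentage: 314/1440 × 100 ≈ 21.81%


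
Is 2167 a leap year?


Rules: divisible by 4 AND (not by 100 OR by 400)
2167 ÷ 4 = 541 remainder 3 → not divisible by 4
Not divisible by 4 → not a leap year

No


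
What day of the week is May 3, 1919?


Zeller's congruence:
q=3, m=5, k=19, j=19
h = (3 + ⌊13×6/5⌋ + 19 + ⌊19/4⌋ + ⌊19/4⌋ - 2×19) mod 7
= (3 + 15 + 19 + 4 + 4 - 38) mod 7
= 7 mod 7 = 0
h=0 → Saturday

Saturday


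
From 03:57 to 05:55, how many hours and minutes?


1h 58m

End time in minutes: 5×60 + 55 = 355
Start time in minutes: 3×60 + 57 = 237
Difference = 355 - 237 = 118 minutes
= 1 hours 58 minutes


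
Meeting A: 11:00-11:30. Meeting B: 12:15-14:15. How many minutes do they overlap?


0 minutes

Meeting A: 660-690 (in minutes from midnight)
Meeting B: 735-855
Overlap start = max(660, 735) = 735
Overlap end = min(690, 855) = 690
Overlap = max(0, 690 - 735) = 0 min


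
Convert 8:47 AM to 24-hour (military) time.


08:47

Input: 8:47 AM
AM hour stays: 8


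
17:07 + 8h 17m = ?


Start: 1027 minutes from midnight
Add: 497 minutes
Total: 1524 minutes
Hours: 1524 ÷ 60 = 25 remainder 24
25 ≥ 24 → 25 - 24 = 1 (next day)

01:24 (next day)


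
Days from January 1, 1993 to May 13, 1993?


132 days

From January 1, 1993 to May 13, 1993
Rest of January 1993: 31 - 1 = 30
Full months: February 1993 28, March 31, April 30
Days into May 1993: 13
Total = 30 + 28 + 31 + 30 + 13 = 132 days


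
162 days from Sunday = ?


Start: Sunday (index 6)
(6 + 162) mod 7
= 168 mod 7
= 0
Index 0 → Monday

Monday


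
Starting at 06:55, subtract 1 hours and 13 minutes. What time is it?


05:42

Start: 415 minutes from midnight
Subtract: 73 minutes
Remaining: 415 - 73 = 342
Hours: 5, Minutes: 42


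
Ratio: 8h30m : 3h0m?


Duration 1: 510 minutes
Duration 2: 180 minutes
Ratio = 510:180
GCD = 30
Simplified = 17:6
As a decimal: 17/6 ≈ 2.83

17:6 (2.83)


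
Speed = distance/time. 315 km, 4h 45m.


Distance: 315 km
Time: 4h 45m = 285 min = 285/60 = 19/4 hours
Speed = 315 ÷ (19/4) = 315 × 4 / 19 = 1260/19 ≈ 66.3 km/h

66.3 km/h


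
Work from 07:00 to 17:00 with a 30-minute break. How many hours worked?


9h 30m (570 minutes)

Total time = (17×60+0) - (7×60+0)
= 1020 - 420 = 600 min
Minus break: 600 - 30 = 570 min
= 9h 30m


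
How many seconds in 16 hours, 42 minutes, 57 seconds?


Hours: 16 × 3600 = 57600
Minutes: 42 × 60 = 2520
Seconds: 57
Total = 57600 + 2520 + 57 = 60177

60177 seconds


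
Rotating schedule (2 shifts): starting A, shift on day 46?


Shifts: A, B
Start: A (index 0)
Day 46: (0 + 46 - 1) mod 2
= 45 mod 2
= 1
Index 1 → shift B

Shift B


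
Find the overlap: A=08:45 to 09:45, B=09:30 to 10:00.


15 minutes

Meeting A: 525-585 (in minutes from midnight)
Meeting B: 570-600
Overlap start = max(525, 570) = 570
Overlap end = min(585, 600) = 585
Overlap = max(0, 585 - 570) = 15 min


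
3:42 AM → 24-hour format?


03:42

Input: 3:42 AM
AM hour stays: 3


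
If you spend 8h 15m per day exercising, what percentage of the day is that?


Time: 495 minutes
Day: 1440 minutes
Percentage = (495/1440) × 100 ≈ 34.4%

34.4%


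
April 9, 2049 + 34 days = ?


May 13, 2049

Start: April 9, 2049
Add 34 days
April 9 → May 1: 30 - 9 + 1 = 22 days (34 - 22 = 12 left)
May 1 + 12 = May 13, 2049


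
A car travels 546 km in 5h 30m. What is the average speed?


99.3 km/h

Distance: 546 km
Time: 5h 30m = 330 min = 330/60 = 11/2 hours
Speed = 546 ÷ (11/2) = 546 × 2 / 11 = 1092/11 ≈ 99.3 km/h


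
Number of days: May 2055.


Month: May (month 5)
May has 31 days

31 days


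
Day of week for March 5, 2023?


Sunday

Zeller's congruence:
q=5, m=3, k=23, j=20
h = (5 + ⌊13×4/5⌋ + 23 + ⌊23/4⌋ + ⌊20/4⌋ - 2×20) mod 7
= (5 + 10 + 23 + 5 + 5 - 40) mod 7
= 8 mod 7 = 1
h=1 → Sunday


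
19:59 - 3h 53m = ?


16:06

Start: 1199 minutes from midnight
Subtract: 233 minutes
Remaining: 1199 - 233 = 966
Hours: 16, Minutes: 6


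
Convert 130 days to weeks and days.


Weeks: 130 ÷ 7 = 18 remainder 4

18 weeks 4 days


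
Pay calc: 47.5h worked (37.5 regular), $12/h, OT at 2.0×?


$690.00

Regular: 37.5h × $12 = $450.00
Overtime: 47.5 - 37.5 = 10.0h
OT pay: 10.0h × $12 × 2.0 = $240.00
Total = $450.00 + $240.00 = $690.00


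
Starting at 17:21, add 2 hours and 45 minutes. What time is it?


Start: 1041 minutes from midnight
Add: 165 minutes
Total: 1206 minutes
Hours: 1206 ÷ 60 = 20 remainder 6

20:06


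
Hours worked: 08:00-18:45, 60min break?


Total time = (18×60+45) - (8×60+0)
= 1125 - 480 = 645 min
Minus break: 645 - 60 = 585 min
= 9h 45m

9h 45m (585 minutes)


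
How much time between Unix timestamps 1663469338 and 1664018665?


Difference = 1664018665 - 1663469338 = 549327 seconds
In hours: 549327 / 3600 ≈ 152.6
In days: 549327 / 86400 ≈ 6.36

549327 seconds (152.6 hours / 6.36 days)


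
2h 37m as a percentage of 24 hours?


0.1090 (10.90%)

Total minutes: 2×60 + 37 = 157
Day = 24×60 = 1440 minutes
Fraction = 157/1440 ≈ 0.1090
As a percentage: 157/1440 × 100 ≈ 10.90%


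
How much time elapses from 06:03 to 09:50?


End time in minutes: 9×60 + 50 = 590
Start time in minutes: 6×60 + 3 = 363
Difference = 590 - 363 = 227 minutes
= 3 hours 47 minutes

3h 47m


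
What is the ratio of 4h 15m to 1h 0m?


17:4 (4.25)

Duration 1: 255 minutes
Duration 2: 60 minutes
Ratio = 255:60
GCD = 15
Simplified = 17:4
As a decimal: 17/4 = 4.25


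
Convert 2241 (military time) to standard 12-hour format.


Hour: 22
22 - 12 = 10 → PM

10:41 PM


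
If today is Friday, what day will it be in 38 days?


Monday

Start: Friday (index 4)
(4 + 38) mod 7
= 42 mod 7
= 0
Index 0 → Monday


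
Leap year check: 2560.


Yes

Rules: divisible by 4 AND (not by 100 OR by 400)
2560 ÷ 4 = 640 exactly → divisible by 4
2560 ÷ 100 = 25 remainder 60 → not divisible by 100
Divisible by 4 but not by 100 → leap year


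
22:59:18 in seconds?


82758 seconds

Hours: 22 × 3600 = 79200
Minutes: 59 × 60 = 3540
Seconds: 18
Total = 79200 + 3540 + 18 = 82758


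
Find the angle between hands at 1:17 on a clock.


Hour hand = 1×30 + 17×0.5 = 38.5°
Minute hand = 17×6 = 102°
Difference = |38.5 - 102| = 63.5°

63.5°


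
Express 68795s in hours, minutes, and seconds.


Hours: 68795 ÷ 3600 = 19 remainder 395
Minutes: 395 ÷ 60 = 6 remainder 35
Seconds: 35

19h 6m 35s


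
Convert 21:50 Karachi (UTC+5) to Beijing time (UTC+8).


00:50 (next day)

Time difference = UTC+8 - UTC+5 = +3 hours
New hour = (21 + 3) mod 24
= 24 mod 24 = 0
Minutes unchanged → 00:50; 24 ≥ 24 → next day


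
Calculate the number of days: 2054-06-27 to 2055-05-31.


From June 27, 2054 to May 31, 2055
Rest of June 2054: 30 - 27 = 3
Full months: July 31, August 31, September 30, October 31, November 30, December 31, January 31, February 2055 28, March 31, April 30
Days into May 2055: 31
Total = 3 + 31 + 31 + 30 + 31 + 30 + 31 + 31 + 28 + 31 + 30 + 31 = 338 days

338 days


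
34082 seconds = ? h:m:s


9h 28m 2s

Hours: 34082 ÷ 3600 = 9 remainder 1682
Minutes: 1682 ÷ 60 = 28 remainder 2
Seconds: 2


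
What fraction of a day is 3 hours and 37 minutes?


0.1507 (15.07%)

Total minutes: 3×60 + 37 = 217
Day = 24×60 = 1440 minutes
Fraction = 217/1440 ≈ 0.1507
As a percentage: 217/1440 × 100 ≈ 15.07%


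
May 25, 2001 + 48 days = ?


July 12, 2001

Start: May 25, 2001
Add 48 days
May 25 → June 1: 31 - 25 + 1 = 7 days (48 - 7 = 41 left)
June 1 → July 1: 30 - 1 + 1 = 30 days (41 - 30 = 11 left)
July 1 + 11 = July 12, 2001


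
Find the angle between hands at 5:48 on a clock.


114.0°

Hour hand = 5×30 + 48×0.5 = 174.0°
Minute hand = 48×6 = 288°
Difference = |174.0 - 288| = 114.0°


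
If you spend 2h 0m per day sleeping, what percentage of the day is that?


8.3%

Time: 120 minutes
Day: 1440 minutes
Percentage = (120/1440) × 100 ≈ 8.3%


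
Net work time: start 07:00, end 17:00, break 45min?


9h 15m (555 minutes)

Total time = (17×60+0) - (7×60+0)
= 1020 - 420 = 600 min
Minus break: 600 - 45 = 555 min
= 9h 15m


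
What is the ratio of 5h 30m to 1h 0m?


Duration 1: 330 minutes
Duration 2: 60 minutes
Ratio = 330:60
GCD = 30
Simplified = 11:2
As a decimal: 11/2 = 5.50

11:2 (5.50)


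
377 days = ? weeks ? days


53 weeks 6 days

Weeks: 377 ÷ 7 = 53 remainder 6


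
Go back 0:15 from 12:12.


Start: 732 minutes from midnight
Subtract: 15 minutes
Remaining: 732 - 15 = 717
Hours: 11, Minutes: 57

11:57


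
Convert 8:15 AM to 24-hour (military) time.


Input: 8:15 AM
AM hour stays: 8

08:15


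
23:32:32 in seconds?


Hours: 23 × 3600 = 82800
Minutes: 32 × 60 = 1920
Seconds: 32
Total = 82800 + 1920 + 32 = 84752

84752 seconds


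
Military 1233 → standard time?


Hour: 12
12 → 12 PM (noon)

12:33 PM


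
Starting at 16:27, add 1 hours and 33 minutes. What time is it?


18:00

Start: 987 minutes from midnight
Add: 93 minutes
Total: 1080 minutes
Hours: 1080 ÷ 60 = 18 remainder 0


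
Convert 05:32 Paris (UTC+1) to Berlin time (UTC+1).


Time difference = UTC+1 - UTC+1 = +0 hours
New hour = (5 + 0) mod 24
= 5 mod 24 = 5
Minutes unchanged → 05:32

05:32


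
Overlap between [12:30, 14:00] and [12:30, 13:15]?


Meeting A: 750-840 (in minutes from midnight)
Meeting B: 750-795
Overlap start = max(750, 750) = 750
Overlap end = min(840, 795) = 795
Overlap = max(0, 795 - 750) = 45 min

45 minutes


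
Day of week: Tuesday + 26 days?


Sunday

Start: Tuesday (index 1)
(1 + 26) mod 7
= 27 mod 7
= 6
Index 6 → Sunday


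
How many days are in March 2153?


31 days

Month: March (month 3)
March has 31 days


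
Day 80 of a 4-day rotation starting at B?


Shift A

Shifts: A, B, C, D
Start: B (index 1)
Day 80: (1 + 80 - 1) mod 4
= 80 mod 4
= 0
Index 0 → shift A


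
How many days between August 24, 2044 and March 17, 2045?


From August 24, 2044 to March 17, 2045
Rest of August 2044: 31 - 24 = 7
Full months: September 30, October 31, November 30, December 31, January 31, February 2045 28
Days into March 2045: 17
Total = 7 + 30 + 31 + 30 + 31 + 31 + 28 + 17 = 205 days

205 days


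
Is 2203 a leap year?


Rules: divisible by 4 AND (not by 100 OR by 400)
2203 ÷ 4 = 550 remainder 3 → not divisible by 4
Not divisible by 4 → not a leap year

No


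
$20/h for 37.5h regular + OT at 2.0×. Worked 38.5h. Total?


Regular: 37.5h × $20 = $750.00
Overtime: 38.5 - 37.5 = 1.0h
OT pay: 1.0h × $20 × 2.0 = $40.00
Total = $750.00 + $40.00 = $790.00

$790.00


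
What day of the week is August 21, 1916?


Zeller's congruence:
q=21, m=8, k=16, j=19
h = (21 + ⌊13×9/5⌋ + 16 + ⌊16/4⌋ + ⌊19/4⌋ - 2×19) mod 7
= (21 + 23 + 16 + 4 + 4 - 38) mod 7
= 30 mod 7 = 2
h=2 → Monday

Monday


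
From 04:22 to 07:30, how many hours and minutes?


End time in minutes: 7×60 + 30 = 450
Start time in minutes: 4×60 + 22 = 262
Difference = 450 - 262 = 188 minutes
= 3 hours 8 minutes

3h 8m


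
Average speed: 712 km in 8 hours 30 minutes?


83.8 km/h

Distance: 712 km
Time: 8h 30m = 510 min = 510/60 = 17/2 hours
Speed = 712 ÷ (17/2) = 712 × 2 / 17 = 1424/17 ≈ 83.8 km/h


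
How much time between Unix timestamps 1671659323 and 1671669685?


Difference = 1671669685 - 1671659323 = 10362 seconds
In hours: 10362 / 3600 ≈ 2.9
In days: 10362 / 86400 ≈ 0.12

10362 seconds (2.9 hours / 0.12 days)


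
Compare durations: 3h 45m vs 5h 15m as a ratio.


Duration 1: 225 minutes
Duration 2: 315 minutes
Ratio = 225:315
GCD = 45
Simplified = 5:7
As a decimal: 5/7 ≈ 0.71

5:7 (0.71)


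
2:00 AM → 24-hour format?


Input: 2:00 AM
AM hour stays: 2

02:00


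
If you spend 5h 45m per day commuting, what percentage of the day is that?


24.0%

Time: 345 minutes
Day: 1440 minutes
Percentage = (345/1440) × 100 ≈ 24.0%


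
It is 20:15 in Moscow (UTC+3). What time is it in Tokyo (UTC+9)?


02:15 (next day)

Time difference = UTC+9 - UTC+3 = +6 hours
New hour = (20 + 6) mod 24
= 26 mod 24 = 2
Minutes unchanged → 02:15; 26 ≥ 24 → next day


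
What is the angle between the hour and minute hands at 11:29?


Hour hand = 11×30 + 29×0.5 = 344.5°
Minute hand = 29×6 = 174°
Difference = |344.5 - 174| = 170.5°

170.5°


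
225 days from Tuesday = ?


Wednesday

Start: Tuesday (index 1)
(1 + 225) mod 7
= 226 mod 7
= 2
Index 2 → Wednesday


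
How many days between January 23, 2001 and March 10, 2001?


From January 23, 2001 to March 10, 2001
Rest of January 2001: 31 - 23 = 8
Full months: February 2001 28
Days into March 2001: 10
Total = 8 + 28 + 10 = 46 days

46 days


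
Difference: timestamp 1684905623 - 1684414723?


490900 seconds (136.4 hours / 5.68 days)

Difference = 1684905623 - 1684414723 = 490900 seconds
In hours: 490900 / 3600 ≈ 136.4
In days: 490900 / 86400 ≈ 5.68


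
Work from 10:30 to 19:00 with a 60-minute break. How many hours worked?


7h 30m (450 minutes)

Total time = (19×60+0) - (10×60+30)
= 1140 - 630 = 510 min
Minus break: 510 - 60 = 450 min
= 7h 30m


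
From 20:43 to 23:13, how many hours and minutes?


End time in minutes: 23×60 + 13 = 1393
Start time in minutes: 20×60 + 43 = 1243
Difference = 1393 - 1243 = 150 minutes
= 2 hours 30 minutes

2h 30m


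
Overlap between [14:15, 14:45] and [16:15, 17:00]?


Meeting A: 855-885 (in minutes from midnight)
Meeting B: 975-1020
Overlap start = max(855, 975) = 975
Overlap end = min(885, 1020) = 885
Overlap = max(0, 885 - 975) = 0 min

0 minutes


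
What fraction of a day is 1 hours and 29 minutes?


Total minutes: 1×60 + 29 = 89
Day = 24×60 = 1440 minutes
Fraction = 89/1440 ≈ 0.0618
As a percentage: 89/1440 × 100 ≈ 6.18%

0.0618 (6.18%)


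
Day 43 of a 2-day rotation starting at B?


Shifts: A, B
Start: B (index 1)
Day 43: (1 + 43 - 1) mod 2
= 43 mod 2
= 1
Index 1 → shift B

Shift B


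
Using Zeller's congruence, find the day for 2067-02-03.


Thursday

Zeller's congruence:
q=3, m=14, k=66, j=20
h = (3 + ⌊13×15/5⌋ + 66 + ⌊66/4⌋ + ⌊20/4⌋ - 2×20) mod 7
= (3 + 39 + 66 + 16 + 5 - 40) mod 7
= 89 mod 7 = 5
h=5 → Thursday


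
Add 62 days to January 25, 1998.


March 28, 1998

Start: January 25, 1998
Add 62 days
January 25 → February 1: 31 - 25 + 1 = 7 days (62 - 7 = 55 left)
February 1 → March 1: 28 - 1 + 1 = 28 days (55 - 28 = 27 left)
March 1 + 27 = March 28, 1998


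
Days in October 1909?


Month: October (month 10)
October has 31 days

31 days


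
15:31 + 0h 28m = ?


15:59

Start: 931 minutes from midnight
Add: 28 minutes
Total: 959 minutes
Hours: 959 ÷ 60 = 15 remainder 59


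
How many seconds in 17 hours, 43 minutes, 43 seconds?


Hours: 17 × 3600 = 61200
Minutes: 43 × 60 = 2580
Seconds: 43
Total = 61200 + 2580 + 43 = 63823

63823 seconds
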